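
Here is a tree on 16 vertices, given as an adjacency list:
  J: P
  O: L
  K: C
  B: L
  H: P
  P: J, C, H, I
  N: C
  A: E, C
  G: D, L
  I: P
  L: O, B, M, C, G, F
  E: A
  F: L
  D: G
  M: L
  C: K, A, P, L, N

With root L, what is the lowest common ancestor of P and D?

P's ancestor chain is P, C, L and D's is D, G, L; they first meet at L.

L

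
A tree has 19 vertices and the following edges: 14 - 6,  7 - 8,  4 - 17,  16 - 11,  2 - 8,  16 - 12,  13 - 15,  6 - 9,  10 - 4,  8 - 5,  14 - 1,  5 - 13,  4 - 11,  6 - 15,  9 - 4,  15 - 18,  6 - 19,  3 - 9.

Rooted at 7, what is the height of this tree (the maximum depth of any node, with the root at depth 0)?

The longest root-to-leaf path is 7-8-5-13-15-6-9-4-11-16-12 (10 edges).

10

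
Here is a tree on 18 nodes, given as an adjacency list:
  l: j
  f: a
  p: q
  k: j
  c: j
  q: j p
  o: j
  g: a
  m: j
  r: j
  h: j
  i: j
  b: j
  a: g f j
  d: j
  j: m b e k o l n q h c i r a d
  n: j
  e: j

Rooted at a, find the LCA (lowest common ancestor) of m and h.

j

Path m→root: m j a; path h→root: h j a.
First common node: j.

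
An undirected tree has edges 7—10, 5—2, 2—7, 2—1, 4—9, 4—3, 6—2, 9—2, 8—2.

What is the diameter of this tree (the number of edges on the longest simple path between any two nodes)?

A longest path is 3–4–9–2–7–10, with 5 edges.

5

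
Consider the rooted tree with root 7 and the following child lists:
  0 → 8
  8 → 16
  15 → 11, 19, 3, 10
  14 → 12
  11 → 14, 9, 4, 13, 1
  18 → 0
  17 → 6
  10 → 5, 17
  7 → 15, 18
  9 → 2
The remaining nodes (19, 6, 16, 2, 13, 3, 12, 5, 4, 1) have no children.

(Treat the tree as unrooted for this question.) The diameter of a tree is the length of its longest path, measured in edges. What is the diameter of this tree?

8

A longest path is 16–8–0–18–7–15–11–14–12, with 8 edges.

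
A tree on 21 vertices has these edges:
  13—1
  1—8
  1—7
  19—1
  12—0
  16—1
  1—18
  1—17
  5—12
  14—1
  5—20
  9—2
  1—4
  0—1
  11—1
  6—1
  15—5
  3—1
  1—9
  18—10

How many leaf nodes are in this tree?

15

The leaves are 2, 3, 4, 6, 7, 8, 10, 11, 13, 14, 15, 16, 17, 19, 20.
That is 15 leaves.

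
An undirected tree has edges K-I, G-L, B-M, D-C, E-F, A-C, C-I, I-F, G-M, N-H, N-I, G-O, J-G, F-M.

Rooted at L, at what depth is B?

3

Climbing from B to the root: B – M – G – L. That's 3 steps.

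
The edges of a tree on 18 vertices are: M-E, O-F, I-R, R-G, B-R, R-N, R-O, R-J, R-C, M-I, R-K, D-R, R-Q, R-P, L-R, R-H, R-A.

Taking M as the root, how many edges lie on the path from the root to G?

3

Climbing from G to the root: G – R – I – M. That's 3 steps.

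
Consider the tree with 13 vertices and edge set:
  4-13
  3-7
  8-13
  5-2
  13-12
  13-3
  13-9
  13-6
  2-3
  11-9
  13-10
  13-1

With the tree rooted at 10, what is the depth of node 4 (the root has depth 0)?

2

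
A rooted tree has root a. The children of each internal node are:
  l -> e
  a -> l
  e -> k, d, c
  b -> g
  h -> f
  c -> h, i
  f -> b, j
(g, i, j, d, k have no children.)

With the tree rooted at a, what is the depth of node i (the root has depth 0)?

Path from a to i: a – l – e – c – i, which has 4 edges.

4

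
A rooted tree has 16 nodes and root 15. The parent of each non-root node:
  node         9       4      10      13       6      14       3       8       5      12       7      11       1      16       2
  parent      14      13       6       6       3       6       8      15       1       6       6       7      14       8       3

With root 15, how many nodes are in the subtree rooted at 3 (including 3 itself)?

The subtree rooted at 3 contains: 3, 6, 2, 13, 7, 10, 12, 14, 4, 11, 1, 9, 5 — 13 nodes.

13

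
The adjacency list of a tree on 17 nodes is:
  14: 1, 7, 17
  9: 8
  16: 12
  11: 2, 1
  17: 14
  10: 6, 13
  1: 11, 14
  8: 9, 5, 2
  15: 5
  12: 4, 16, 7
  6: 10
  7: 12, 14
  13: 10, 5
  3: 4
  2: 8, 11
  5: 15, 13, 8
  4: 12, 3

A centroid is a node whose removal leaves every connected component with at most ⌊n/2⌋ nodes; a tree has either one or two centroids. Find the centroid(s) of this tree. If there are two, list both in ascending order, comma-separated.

Removing 11 splits the tree into components of sizes 8, 8; the largest is 8 ≤ ⌊17/2⌋ = 8.
Every other node leaves some component of size > 8, so the centroid is unique.

11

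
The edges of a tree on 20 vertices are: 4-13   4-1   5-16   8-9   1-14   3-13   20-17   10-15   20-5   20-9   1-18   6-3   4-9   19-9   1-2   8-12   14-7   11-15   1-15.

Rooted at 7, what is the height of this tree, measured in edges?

7

16 sits deepest: 7–14–1–4–9–20–5–16 — 7 edges from the root.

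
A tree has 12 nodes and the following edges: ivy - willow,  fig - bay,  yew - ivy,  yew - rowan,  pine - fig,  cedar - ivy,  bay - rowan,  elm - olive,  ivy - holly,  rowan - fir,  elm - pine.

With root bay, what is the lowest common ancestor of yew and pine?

bay

Path yew→root: yew rowan bay; path pine→root: pine fig bay.
First common node: bay.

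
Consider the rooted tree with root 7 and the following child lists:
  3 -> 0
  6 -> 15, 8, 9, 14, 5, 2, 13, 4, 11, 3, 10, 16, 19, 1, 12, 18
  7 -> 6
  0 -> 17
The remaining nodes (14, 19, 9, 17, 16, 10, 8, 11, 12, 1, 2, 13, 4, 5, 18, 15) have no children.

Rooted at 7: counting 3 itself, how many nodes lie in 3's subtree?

3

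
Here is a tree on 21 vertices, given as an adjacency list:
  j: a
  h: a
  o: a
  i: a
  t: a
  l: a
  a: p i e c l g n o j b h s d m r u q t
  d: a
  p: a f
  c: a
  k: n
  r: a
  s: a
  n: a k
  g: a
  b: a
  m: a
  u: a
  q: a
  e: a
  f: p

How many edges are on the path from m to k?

The path is m – a – n – k, which has 3 edges.

3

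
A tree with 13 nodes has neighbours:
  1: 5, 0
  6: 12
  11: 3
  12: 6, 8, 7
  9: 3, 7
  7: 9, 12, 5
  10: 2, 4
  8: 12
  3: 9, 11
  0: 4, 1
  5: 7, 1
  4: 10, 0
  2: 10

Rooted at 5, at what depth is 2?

5 → 1 → 0 → 4 → 10 → 2 — 5 edges.

5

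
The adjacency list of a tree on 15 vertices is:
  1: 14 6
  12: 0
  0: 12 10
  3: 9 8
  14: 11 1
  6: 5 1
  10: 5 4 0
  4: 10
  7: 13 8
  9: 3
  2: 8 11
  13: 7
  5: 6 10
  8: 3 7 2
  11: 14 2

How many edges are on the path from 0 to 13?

10

0 - 10 - 5 - 6 - 1 - 14 - 11 - 2 - 8 - 7 - 13: 10 edges.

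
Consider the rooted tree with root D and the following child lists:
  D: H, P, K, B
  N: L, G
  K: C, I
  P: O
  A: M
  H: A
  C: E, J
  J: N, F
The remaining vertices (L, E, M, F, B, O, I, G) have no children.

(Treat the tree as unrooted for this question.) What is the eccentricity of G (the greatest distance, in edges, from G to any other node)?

8

Distances from G peak at 8, attained at M.
G – N – J – C – K – D – H – A – M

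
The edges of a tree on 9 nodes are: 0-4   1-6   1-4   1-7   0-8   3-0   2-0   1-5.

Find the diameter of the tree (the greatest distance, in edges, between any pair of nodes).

BFS from 5 reaches 2 last, at distance 4; BFS from 2 confirms no node is farther.
Path: 5-1-4-0-2.

4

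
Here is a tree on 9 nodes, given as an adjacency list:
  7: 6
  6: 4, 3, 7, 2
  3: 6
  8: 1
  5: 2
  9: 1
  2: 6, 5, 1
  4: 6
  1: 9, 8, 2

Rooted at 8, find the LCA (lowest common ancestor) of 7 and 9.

Path 7→root: 7 6 2 1 8; path 9→root: 9 1 8.
First common node: 1.

1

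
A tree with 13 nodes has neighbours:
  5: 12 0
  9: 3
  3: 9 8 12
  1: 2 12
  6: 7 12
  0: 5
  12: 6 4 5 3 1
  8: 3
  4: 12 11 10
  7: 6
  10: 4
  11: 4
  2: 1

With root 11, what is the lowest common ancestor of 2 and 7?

12

2's ancestor chain is 2, 1, 12, 4, 11 and 7's is 7, 6, 12, 4, 11; they first meet at 12.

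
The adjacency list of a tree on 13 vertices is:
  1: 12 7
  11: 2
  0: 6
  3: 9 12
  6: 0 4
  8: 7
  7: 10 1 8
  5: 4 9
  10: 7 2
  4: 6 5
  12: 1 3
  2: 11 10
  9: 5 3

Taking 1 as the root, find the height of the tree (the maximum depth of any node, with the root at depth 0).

0 sits deepest: 1 → 12 → 3 → 9 → 5 → 4 → 6 → 0 — 7 edges from the root.

7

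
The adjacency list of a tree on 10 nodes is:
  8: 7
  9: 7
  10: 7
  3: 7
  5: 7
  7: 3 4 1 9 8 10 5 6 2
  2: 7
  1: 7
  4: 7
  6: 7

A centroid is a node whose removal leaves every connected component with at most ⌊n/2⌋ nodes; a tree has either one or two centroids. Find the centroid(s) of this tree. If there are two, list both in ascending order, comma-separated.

7

Delete 7: the remaining components have sizes 1, 1, 1, 1, 1, 1, 1, 1, 1. Max 1 ≤ 5, so 7 is a centroid.
No neighbour of 7 does as well, so 7 is the unique centroid.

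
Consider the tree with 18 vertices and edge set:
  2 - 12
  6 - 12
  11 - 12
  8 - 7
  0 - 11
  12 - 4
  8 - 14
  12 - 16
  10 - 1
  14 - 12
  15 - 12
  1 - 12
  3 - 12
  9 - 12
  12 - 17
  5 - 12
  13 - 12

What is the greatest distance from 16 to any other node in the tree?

4

Distances from 16 peak at 4, attained at 7.
16-12-14-8-7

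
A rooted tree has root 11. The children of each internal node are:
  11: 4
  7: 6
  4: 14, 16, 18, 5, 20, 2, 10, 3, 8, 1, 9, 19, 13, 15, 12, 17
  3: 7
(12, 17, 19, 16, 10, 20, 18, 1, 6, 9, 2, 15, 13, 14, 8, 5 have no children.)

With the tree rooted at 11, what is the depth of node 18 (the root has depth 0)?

Climbing from 18 to the root: 18 → 4 → 11. That's 2 steps.

2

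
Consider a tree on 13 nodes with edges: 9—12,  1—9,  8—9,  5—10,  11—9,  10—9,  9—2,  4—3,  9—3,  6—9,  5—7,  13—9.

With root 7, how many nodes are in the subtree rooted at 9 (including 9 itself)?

10

Descendants of 9 (including itself): 9, 1, 6, 11, 8, 12, 3, 13, 2, 4. That's 10.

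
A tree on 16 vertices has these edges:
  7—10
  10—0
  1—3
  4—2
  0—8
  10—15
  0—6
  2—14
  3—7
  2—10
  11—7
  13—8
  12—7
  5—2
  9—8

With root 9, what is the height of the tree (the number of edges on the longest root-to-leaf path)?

6

A deepest node is 1, reached by 9–8–0–10–7–3–1.
That path has 6 edges, so the height is 6.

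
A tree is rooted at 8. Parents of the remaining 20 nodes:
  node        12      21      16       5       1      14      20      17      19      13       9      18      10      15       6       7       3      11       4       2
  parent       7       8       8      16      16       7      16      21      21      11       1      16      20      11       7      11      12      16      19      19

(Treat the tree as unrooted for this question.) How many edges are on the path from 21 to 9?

The path is 21–8–16–1–9, which has 4 edges.

4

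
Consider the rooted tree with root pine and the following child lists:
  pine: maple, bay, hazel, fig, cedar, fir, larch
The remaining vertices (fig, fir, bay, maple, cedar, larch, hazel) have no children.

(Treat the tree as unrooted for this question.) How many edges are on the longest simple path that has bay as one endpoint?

2

The node farthest from bay is fir (hazel, maple, fig, cedar, larch also at distance 2), via bay-pine-fir — 2 edges.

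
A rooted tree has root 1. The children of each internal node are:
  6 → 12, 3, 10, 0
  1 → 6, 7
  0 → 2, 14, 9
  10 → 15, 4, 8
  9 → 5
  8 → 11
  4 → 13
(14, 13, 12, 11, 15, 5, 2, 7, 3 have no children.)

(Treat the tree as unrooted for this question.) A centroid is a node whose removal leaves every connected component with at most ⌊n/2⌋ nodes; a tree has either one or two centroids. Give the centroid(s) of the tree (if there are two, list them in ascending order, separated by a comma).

6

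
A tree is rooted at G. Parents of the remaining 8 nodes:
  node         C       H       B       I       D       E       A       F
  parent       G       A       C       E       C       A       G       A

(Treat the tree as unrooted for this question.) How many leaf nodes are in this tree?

5

The leaves are B, D, F, H, I.
That is 5 leaves.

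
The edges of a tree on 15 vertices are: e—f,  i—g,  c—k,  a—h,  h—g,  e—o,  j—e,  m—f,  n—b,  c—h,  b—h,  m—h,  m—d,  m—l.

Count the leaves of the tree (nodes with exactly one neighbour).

The leaves are a, d, i, j, k, l, n, o.
That is 8 leaves.

8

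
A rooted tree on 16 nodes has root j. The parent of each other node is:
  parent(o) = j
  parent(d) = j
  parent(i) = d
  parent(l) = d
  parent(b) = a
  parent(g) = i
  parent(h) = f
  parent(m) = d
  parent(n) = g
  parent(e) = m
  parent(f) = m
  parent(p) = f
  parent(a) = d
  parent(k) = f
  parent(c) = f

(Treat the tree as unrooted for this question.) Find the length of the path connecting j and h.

4

The path is j - d - m - f - h, which has 4 edges.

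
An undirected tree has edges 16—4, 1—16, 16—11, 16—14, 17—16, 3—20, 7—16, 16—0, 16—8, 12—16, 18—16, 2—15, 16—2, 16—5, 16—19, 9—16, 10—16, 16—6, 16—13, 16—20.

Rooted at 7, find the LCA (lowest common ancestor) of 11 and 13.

Ancestors of 11 (toward the root): 11, 16, 7.
Ancestors of 13: 13, 16, 7.
The deepest node appearing in both lists is 16.

16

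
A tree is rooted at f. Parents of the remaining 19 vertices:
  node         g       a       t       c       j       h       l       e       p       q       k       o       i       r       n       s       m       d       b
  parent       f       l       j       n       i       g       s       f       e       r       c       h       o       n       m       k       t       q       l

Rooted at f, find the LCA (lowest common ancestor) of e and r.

f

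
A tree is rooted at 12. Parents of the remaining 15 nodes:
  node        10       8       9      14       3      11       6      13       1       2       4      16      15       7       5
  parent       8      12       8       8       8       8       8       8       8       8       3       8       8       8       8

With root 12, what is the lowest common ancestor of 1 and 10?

8

Ancestors of 1 (toward the root): 1, 8, 12.
Ancestors of 10: 10, 8, 12.
The deepest node appearing in both lists is 8.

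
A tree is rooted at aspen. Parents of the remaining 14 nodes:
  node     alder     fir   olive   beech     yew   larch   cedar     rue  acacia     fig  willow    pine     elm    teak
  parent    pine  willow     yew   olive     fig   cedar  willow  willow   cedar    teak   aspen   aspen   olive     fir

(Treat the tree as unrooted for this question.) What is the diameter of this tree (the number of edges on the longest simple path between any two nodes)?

9

BFS from beech reaches alder last, at distance 9; BFS from alder confirms no node is farther.
Path: beech - olive - yew - fig - teak - fir - willow - aspen - pine - alder.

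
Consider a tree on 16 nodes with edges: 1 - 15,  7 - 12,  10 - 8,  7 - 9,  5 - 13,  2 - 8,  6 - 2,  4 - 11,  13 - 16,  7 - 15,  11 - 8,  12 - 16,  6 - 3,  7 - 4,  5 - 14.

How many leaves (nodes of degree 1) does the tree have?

5

Degree-1 nodes: 1, 3, 9, 10, 14 — 5 of them.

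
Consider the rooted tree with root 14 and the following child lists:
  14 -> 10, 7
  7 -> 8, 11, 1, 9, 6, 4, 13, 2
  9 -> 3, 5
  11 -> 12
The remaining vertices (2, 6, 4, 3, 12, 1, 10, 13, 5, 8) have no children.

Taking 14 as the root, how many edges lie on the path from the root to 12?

Climbing from 12 to the root: 12 → 11 → 7 → 14. That's 3 steps.

3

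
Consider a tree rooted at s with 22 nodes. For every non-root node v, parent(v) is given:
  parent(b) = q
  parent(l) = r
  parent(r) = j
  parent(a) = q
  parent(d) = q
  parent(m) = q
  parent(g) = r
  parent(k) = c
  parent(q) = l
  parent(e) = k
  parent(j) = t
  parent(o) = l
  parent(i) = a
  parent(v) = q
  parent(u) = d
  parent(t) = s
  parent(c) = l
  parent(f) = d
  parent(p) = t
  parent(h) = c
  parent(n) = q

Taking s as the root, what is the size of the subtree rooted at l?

l's subtree: {l, q, c, o, a, d, n, b, m, v, h, k, i, f, u, e}, size 16.

16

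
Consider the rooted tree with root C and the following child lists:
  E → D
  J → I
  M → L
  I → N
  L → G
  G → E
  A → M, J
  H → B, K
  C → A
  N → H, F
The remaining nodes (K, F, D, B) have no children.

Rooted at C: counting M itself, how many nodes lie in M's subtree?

The subtree rooted at M contains: M, L, G, E, D — 5 nodes.

5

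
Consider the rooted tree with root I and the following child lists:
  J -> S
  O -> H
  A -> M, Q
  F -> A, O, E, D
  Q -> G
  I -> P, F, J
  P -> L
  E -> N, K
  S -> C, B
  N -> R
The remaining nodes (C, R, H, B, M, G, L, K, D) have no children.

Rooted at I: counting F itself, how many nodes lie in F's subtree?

12

F's subtree: {F, E, A, O, D, K, N, Q, M, H, R, G}, size 12.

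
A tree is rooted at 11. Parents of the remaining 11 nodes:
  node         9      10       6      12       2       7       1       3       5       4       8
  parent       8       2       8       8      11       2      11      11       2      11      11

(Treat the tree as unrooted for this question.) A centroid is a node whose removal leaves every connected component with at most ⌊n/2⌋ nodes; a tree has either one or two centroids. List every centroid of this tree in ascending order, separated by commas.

If 11 is removed the pieces have sizes 4, 4, 1, 1, 1, all ≤ ⌊12/2⌋ = 6.
No neighbour of 11 does as well, so 11 is the unique centroid.

11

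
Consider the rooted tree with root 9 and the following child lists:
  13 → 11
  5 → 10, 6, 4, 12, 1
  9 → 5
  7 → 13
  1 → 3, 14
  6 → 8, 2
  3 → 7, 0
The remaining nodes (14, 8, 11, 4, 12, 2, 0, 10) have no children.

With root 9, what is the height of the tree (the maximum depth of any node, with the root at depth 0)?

6

The longest root-to-leaf path is 9 – 5 – 1 – 3 – 7 – 13 – 11 (6 edges).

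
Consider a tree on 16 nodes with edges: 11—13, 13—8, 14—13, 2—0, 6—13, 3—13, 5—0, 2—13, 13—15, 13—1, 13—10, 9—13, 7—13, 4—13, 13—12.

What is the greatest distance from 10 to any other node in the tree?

4

A farthest node from 10 is 5.
The path 10–13–2–0–5 has 4 edges.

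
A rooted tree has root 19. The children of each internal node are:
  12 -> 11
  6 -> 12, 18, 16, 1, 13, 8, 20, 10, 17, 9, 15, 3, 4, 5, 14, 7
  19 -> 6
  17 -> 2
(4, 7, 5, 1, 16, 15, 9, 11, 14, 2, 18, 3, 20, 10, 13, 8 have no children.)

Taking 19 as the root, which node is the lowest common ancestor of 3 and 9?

Ancestors of 3 (toward the root): 3, 6, 19.
Ancestors of 9: 9, 6, 19.
The deepest node appearing in both lists is 6.

6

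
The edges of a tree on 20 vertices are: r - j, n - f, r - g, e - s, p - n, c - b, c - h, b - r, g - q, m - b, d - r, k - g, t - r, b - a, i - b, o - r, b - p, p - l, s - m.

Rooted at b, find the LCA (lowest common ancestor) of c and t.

Path c→root: c b; path t→root: t r b.
First common node: b.

b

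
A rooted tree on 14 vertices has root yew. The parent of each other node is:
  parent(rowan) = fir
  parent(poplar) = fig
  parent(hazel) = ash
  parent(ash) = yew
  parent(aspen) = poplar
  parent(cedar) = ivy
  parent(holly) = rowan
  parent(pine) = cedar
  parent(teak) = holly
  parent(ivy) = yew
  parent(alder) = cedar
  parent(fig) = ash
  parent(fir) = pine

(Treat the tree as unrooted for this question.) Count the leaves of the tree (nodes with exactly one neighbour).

Degree-1 nodes: alder, aspen, hazel, teak — 4 of them.

4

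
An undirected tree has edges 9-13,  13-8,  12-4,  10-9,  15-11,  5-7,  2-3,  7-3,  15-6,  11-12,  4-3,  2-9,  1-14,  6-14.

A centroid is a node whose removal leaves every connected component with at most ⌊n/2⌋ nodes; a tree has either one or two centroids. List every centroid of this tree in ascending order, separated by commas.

3

Delete 3: the remaining components have sizes 7, 5, 2. Max 7 ≤ 7, so 3 is a centroid.
Every other node leaves some component of size > 7, so the centroid is unique.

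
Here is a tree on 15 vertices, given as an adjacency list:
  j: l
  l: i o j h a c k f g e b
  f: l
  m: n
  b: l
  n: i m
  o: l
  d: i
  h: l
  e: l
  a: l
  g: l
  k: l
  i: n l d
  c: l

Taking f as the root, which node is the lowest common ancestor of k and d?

Ancestors of k (toward the root): k, l, f.
Ancestors of d: d, i, l, f.
The deepest node appearing in both lists is l.

l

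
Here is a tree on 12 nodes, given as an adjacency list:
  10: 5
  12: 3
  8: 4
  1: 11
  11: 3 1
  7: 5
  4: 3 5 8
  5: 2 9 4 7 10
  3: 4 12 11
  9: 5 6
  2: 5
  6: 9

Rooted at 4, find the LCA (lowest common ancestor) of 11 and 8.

Ancestors of 11 (toward the root): 11, 3, 4.
Ancestors of 8: 8, 4.
The deepest node appearing in both lists is 4.

4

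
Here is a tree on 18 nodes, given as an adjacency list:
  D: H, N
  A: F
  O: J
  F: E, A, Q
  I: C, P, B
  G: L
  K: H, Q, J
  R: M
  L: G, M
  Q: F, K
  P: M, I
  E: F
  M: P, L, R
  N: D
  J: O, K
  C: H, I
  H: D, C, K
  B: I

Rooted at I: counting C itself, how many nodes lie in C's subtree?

11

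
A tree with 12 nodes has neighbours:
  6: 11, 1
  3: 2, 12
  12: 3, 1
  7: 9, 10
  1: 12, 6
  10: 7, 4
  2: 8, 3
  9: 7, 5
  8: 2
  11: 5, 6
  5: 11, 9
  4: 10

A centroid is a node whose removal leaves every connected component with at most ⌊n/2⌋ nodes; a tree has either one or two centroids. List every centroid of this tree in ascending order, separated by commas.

Removing 6 splits the tree into components of sizes 6, 5; the largest is 6 ≤ ⌊12/2⌋ = 6.
11 is adjacent to 6 and is also a centroid (the largest component after removing it is likewise 6).

6, 11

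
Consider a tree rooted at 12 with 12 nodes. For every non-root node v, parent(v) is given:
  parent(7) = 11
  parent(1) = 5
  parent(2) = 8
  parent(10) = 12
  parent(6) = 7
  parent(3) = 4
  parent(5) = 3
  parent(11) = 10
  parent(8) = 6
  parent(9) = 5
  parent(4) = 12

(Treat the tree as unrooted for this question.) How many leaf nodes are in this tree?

3

The leaves are 1, 2, 9.
That is 3 leaves.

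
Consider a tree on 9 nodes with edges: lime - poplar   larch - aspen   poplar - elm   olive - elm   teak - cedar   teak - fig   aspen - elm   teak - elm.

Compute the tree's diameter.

4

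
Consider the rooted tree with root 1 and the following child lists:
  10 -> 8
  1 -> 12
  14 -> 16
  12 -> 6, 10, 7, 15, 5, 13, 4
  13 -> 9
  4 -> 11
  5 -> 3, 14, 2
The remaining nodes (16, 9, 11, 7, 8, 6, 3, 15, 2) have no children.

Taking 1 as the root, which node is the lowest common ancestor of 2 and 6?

Path 2→root: 2 5 12 1; path 6→root: 6 12 1.
First common node: 12.

12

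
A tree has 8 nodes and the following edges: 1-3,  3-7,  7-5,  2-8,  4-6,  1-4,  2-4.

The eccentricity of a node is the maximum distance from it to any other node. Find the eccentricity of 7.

5

The node farthest from 7 is 8, via 7-3-1-4-2-8 — 5 edges.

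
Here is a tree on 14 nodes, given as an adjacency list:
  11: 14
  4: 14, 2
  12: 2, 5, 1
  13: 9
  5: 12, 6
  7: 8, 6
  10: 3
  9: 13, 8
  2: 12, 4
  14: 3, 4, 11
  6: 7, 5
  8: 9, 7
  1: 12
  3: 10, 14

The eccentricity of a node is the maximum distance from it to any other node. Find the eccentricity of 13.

Distances from 13 peak at 11, attained at 10.
13 – 9 – 8 – 7 – 6 – 5 – 12 – 2 – 4 – 14 – 3 – 10

11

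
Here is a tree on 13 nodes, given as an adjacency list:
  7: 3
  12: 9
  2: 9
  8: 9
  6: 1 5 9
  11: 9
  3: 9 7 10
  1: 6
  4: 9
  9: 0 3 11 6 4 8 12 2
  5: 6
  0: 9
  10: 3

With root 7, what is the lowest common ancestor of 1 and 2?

Ancestors of 1 (toward the root): 1, 6, 9, 3, 7.
Ancestors of 2: 2, 9, 3, 7.
The deepest node appearing in both lists is 9.

9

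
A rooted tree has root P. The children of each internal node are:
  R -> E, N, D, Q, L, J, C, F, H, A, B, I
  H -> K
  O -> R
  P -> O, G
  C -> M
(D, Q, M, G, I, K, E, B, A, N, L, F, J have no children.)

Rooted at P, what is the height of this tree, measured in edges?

4

A deepest node is K, reached by P–O–R–H–K.
That path has 4 edges, so the height is 4.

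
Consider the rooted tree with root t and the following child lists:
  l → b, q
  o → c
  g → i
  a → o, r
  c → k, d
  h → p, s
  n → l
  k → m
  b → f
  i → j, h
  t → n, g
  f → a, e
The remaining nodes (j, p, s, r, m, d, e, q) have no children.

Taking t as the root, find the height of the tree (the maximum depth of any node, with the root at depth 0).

9

The longest root-to-leaf path is t – n – l – b – f – a – o – c – k – m (9 edges).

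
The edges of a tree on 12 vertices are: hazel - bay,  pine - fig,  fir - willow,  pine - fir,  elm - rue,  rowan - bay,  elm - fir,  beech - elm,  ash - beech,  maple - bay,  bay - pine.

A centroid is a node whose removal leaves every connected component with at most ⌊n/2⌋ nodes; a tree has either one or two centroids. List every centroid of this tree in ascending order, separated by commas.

fir, pine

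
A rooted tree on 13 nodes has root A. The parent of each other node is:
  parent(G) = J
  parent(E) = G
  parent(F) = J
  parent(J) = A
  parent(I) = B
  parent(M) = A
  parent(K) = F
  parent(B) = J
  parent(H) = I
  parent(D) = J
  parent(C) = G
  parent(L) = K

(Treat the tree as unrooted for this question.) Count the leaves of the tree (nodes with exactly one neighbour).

Degree-1 nodes: C, D, E, H, L, M — 6 of them.

6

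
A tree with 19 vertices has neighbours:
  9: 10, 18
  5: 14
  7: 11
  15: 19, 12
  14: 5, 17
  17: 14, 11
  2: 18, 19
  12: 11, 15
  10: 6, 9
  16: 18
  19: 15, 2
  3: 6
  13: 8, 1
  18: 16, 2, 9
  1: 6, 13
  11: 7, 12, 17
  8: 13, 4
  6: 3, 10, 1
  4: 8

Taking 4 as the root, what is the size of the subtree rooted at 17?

17's subtree: {17, 14, 5}, size 3.

3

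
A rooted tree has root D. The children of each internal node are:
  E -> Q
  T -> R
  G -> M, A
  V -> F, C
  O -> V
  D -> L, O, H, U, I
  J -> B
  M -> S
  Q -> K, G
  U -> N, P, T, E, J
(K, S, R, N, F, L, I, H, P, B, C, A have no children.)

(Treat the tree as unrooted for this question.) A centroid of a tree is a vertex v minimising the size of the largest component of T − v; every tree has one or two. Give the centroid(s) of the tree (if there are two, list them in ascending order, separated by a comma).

U

Removing U splits the tree into components of sizes 8, 7, 2, 2, 1, 1; the largest is 8 ≤ ⌊22/2⌋ = 11.
Every other node leaves some component of size > 11, so the centroid is unique.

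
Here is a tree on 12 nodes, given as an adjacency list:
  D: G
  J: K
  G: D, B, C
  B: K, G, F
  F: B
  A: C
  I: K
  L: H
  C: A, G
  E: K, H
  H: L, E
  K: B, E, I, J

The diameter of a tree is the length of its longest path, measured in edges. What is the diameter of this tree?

A longest path is L–H–E–K–B–G–C–A, with 7 edges.

7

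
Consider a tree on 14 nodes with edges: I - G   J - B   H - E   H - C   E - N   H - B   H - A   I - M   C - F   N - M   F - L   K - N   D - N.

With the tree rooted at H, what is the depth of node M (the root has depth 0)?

3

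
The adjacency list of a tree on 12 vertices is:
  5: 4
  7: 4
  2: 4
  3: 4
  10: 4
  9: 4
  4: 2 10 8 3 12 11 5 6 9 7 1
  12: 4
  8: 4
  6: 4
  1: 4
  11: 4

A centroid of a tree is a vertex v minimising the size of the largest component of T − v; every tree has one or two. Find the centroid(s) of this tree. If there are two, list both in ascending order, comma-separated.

Removing 4 splits the tree into components of sizes 1, 1, 1, 1, 1, 1, 1, 1, 1, 1, 1; the largest is 1 ≤ ⌊12/2⌋ = 6.
Every other node leaves some component of size > 6, so the centroid is unique.

4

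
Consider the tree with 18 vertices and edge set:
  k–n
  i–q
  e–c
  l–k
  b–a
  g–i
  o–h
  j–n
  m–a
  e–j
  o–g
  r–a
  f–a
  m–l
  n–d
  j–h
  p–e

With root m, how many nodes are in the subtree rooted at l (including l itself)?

13

The subtree rooted at l contains: l, k, n, j, d, e, h, p, c, o, g, i, q — 13 nodes.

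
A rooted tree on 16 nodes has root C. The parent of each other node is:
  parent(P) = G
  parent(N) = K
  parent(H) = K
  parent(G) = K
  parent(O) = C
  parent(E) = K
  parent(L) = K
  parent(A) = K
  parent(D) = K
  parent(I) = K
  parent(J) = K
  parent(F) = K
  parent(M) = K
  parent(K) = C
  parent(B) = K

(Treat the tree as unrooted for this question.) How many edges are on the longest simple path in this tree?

4

BFS from P reaches O last, at distance 4; BFS from O confirms no node is farther.
Path: P-G-K-C-O.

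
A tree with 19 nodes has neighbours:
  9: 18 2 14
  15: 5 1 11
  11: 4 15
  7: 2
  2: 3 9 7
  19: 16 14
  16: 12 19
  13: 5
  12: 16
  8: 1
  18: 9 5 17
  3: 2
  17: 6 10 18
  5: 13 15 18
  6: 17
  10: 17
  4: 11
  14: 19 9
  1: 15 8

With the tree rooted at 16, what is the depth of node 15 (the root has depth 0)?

6

Path from 16 to 15: 16 → 19 → 14 → 9 → 18 → 5 → 15, which has 6 edges.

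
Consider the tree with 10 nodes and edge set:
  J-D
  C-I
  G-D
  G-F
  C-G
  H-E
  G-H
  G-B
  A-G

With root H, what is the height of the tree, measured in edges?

3

I sits deepest: H-G-C-I — 3 edges from the root.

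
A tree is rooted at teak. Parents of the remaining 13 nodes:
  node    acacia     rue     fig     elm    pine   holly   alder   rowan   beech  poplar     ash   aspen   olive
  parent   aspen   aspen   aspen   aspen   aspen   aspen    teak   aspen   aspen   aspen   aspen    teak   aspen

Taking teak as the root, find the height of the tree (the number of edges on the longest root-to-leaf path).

A deepest node is olive, reached by teak – aspen – olive.
That path has 2 edges, so the height is 2.

2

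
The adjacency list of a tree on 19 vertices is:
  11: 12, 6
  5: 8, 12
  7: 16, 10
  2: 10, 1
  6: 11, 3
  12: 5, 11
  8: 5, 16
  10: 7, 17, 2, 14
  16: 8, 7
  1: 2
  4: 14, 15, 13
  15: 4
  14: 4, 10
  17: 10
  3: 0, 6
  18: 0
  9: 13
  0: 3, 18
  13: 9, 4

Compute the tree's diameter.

14

Starting from 18, a farthest node is 9 at distance 14.
One longest path: 18 - 0 - 3 - 6 - 11 - 12 - 5 - 8 - 16 - 7 - 10 - 14 - 4 - 13 - 9.
So the diameter is 14.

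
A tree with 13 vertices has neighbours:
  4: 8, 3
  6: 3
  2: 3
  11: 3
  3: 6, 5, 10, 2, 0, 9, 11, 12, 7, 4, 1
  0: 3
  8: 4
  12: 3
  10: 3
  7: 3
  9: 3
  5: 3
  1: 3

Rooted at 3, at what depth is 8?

3 – 4 – 8 — 2 edges.

2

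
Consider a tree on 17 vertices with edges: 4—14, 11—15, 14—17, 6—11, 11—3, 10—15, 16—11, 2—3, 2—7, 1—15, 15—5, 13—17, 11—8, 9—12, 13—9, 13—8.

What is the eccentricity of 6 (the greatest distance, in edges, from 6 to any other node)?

6

Distances from 6 peak at 6, attained at 4.
6 – 11 – 8 – 13 – 17 – 14 – 4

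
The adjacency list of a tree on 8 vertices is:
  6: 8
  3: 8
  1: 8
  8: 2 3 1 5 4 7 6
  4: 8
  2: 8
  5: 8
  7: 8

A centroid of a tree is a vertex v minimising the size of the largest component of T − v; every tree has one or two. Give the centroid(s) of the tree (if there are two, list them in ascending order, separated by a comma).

8

Removing 8 splits the tree into components of sizes 1, 1, 1, 1, 1, 1, 1; the largest is 1 ≤ ⌊8/2⌋ = 4.
Every other node leaves some component of size > 4, so the centroid is unique.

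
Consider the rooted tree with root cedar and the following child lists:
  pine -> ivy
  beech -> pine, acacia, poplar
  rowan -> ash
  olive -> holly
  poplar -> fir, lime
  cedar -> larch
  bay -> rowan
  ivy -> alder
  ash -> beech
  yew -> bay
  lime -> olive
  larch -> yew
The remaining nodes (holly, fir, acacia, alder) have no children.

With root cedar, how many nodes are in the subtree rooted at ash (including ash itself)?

ash's subtree: {ash, beech, poplar, pine, acacia, fir, lime, ivy, olive, alder, holly}, size 11.

11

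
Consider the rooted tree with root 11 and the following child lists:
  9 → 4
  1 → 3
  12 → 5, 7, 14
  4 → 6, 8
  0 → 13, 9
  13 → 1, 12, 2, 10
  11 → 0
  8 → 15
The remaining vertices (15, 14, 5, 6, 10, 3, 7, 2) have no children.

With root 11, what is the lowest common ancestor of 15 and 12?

Path 15→root: 15 8 4 9 0 11; path 12→root: 12 13 0 11.
First common node: 0.

0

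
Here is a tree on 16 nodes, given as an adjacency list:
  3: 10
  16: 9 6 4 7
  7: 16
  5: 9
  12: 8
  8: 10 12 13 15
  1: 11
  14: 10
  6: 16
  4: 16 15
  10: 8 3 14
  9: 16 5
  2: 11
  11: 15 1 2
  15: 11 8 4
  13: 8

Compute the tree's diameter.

BFS from 14 reaches 5 last, at distance 7; BFS from 5 confirms no node is farther.
Path: 14–10–8–15–4–16–9–5.

7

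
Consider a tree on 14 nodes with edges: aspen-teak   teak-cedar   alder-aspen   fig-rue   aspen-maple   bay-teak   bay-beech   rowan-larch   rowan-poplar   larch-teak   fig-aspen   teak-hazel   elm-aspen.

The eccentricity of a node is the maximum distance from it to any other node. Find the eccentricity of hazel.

Distances from hazel peak at 4, attained at rue (poplar also at distance 4).
hazel-teak-aspen-fig-rue

4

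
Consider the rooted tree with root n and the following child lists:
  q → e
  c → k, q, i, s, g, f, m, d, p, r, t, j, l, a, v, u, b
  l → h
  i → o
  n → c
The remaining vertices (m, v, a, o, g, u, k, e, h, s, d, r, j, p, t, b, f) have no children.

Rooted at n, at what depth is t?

2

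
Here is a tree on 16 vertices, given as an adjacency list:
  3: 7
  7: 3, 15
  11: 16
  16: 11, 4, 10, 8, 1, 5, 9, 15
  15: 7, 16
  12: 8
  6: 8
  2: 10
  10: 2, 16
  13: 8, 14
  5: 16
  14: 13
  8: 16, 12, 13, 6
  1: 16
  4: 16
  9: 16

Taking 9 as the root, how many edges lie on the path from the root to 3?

4

Climbing from 3 to the root: 3 → 7 → 15 → 16 → 9. That's 4 steps.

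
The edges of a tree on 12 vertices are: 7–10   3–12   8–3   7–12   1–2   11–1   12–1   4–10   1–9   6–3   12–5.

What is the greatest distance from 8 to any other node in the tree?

A farthest node from 8 is 4.
The path 8–3–12–7–10–4 has 5 edges.

5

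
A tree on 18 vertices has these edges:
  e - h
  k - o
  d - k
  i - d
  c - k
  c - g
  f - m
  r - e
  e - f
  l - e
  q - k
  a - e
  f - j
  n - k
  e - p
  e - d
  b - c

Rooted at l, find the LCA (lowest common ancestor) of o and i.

d

o's ancestor chain is o, k, d, e, l and i's is i, d, e, l; they first meet at d.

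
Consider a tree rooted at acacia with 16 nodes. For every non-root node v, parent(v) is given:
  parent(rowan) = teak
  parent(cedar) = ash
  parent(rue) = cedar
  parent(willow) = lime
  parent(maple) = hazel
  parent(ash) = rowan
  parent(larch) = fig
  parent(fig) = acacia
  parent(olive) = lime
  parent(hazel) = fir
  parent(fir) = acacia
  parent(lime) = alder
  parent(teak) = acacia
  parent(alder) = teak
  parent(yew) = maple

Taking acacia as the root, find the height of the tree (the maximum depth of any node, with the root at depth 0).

5

A deepest node is rue, reached by acacia → teak → rowan → ash → cedar → rue.
That path has 5 edges, so the height is 5.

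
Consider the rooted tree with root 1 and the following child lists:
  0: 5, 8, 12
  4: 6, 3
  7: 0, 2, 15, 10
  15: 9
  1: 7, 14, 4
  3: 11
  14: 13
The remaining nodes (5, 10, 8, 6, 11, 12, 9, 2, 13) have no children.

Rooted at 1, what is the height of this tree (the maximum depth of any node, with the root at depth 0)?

3

A deepest node is 9, reached by 1-7-15-9.
That path has 3 edges, so the height is 3.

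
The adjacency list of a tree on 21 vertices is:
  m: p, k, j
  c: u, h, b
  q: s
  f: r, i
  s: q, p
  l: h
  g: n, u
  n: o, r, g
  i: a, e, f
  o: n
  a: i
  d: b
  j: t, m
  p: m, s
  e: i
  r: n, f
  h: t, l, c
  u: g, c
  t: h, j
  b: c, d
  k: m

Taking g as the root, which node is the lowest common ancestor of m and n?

m's ancestor chain is m, j, t, h, c, u, g and n's is n, g; they first meet at g.

g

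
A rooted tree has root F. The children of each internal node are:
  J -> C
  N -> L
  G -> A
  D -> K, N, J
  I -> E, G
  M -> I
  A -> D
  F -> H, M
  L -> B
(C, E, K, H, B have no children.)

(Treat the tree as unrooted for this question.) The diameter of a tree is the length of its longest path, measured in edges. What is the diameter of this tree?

9

BFS from B reaches H last, at distance 9; BFS from H confirms no node is farther.
Path: B – L – N – D – A – G – I – M – F – H.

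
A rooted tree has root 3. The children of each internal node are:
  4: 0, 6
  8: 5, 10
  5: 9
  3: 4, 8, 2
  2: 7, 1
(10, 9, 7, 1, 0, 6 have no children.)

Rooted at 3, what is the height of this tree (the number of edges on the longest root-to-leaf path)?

The longest root-to-leaf path is 3 → 8 → 5 → 9 (3 edges).

3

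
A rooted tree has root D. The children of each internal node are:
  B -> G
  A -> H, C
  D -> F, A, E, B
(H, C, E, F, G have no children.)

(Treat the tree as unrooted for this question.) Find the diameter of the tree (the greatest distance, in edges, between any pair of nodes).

4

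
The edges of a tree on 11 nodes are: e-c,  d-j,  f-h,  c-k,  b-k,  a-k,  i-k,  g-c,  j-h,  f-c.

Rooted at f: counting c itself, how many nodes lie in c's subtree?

The subtree rooted at c contains: c, k, g, e, i, a, b — 7 nodes.

7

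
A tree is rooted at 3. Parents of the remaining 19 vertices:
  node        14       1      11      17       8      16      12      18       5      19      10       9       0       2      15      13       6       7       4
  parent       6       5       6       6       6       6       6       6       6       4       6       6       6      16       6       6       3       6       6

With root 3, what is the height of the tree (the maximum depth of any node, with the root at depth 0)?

3

The longest root-to-leaf path is 3–6–16–2 (3 edges).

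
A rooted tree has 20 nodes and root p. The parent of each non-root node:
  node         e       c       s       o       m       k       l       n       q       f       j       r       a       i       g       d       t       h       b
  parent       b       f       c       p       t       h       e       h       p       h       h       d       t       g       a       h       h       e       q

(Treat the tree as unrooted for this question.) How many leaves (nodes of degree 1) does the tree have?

9

Exactly 9 nodes have a single neighbour: i, j, k, l, m, n, o, r, s.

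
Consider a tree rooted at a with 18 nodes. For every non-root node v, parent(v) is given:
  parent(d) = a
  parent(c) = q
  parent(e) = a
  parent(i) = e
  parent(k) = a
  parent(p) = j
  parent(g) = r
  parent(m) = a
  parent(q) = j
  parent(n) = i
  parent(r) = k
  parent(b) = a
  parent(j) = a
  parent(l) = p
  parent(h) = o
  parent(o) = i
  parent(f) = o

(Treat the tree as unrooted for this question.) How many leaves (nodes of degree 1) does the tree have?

Degree-1 nodes: b, c, d, f, g, h, l, m, n — 9 of them.

9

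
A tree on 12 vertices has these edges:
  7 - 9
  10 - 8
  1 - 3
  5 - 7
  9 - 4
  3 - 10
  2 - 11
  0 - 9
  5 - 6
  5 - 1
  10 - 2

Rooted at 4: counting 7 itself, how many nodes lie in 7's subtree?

7's subtree: {7, 5, 1, 6, 3, 10, 2, 8, 11}, size 9.

9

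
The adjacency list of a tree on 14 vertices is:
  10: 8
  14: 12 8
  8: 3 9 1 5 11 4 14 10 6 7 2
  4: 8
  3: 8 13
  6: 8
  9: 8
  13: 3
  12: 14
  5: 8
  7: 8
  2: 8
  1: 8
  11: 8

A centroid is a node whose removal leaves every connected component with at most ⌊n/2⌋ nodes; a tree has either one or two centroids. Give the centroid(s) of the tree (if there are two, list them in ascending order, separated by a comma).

8

Removing 8 splits the tree into components of sizes 2, 2, 1, 1, 1, 1, 1, 1, 1, 1, 1; the largest is 2 ≤ ⌊14/2⌋ = 7.
Every other node leaves some component of size > 7, so the centroid is unique.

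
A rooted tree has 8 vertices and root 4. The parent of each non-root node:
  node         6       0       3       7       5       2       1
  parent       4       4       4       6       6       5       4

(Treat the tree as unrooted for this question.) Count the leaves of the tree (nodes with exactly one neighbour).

5

Exactly 5 nodes have a single neighbour: 0, 1, 2, 3, 7.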